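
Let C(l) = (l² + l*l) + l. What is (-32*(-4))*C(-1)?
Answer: 128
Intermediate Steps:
C(l) = l + 2*l² (C(l) = (l² + l²) + l = 2*l² + l = l + 2*l²)
(-32*(-4))*C(-1) = (-32*(-4))*(-(1 + 2*(-1))) = 128*(-(1 - 2)) = 128*(-1*(-1)) = 128*1 = 128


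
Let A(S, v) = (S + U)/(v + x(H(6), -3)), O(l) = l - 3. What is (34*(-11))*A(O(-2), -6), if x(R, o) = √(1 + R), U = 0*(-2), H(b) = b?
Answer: -11220/29 - 1870*√7/29 ≈ -557.50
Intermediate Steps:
U = 0
O(l) = -3 + l
A(S, v) = S/(v + √7) (A(S, v) = (S + 0)/(v + √(1 + 6)) = S/(v + √7))
(34*(-11))*A(O(-2), -6) = (34*(-11))*((-3 - 2)/(-6 + √7)) = -(-1870)/(-6 + √7) = 1870/(-6 + √7)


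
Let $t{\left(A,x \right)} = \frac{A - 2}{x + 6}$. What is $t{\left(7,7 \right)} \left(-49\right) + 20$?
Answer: $\frac{15}{13} \approx 1.1538$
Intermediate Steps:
$t{\left(A,x \right)} = \frac{-2 + A}{6 + x}$
$t{\left(7,7 \right)} \left(-49\right) + 20 = \frac{-2 + 7}{6 + 7} \left(-49\right) + 20 = \frac{1}{13} \cdot 5 \left(-49\right) + 20 = \frac{5}{13} \left(-49\right) + 20 = - \frac{245}{13} + 20 = \frac{15}{13}$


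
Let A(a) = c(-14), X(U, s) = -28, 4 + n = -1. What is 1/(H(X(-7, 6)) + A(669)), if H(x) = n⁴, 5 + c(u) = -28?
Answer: 1/592 ≈ 0.0016892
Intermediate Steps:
n = -5 (n = -4 - 1 = -5)
c(u) = -33 (c(u) = -5 - 28 = -33)
H(x) = 625 (H(x) = (-5)⁴ = 625)
A(a) = -33
1/(H(X(-7, 6)) + A(669)) = 1/(625 - 33) = 1/592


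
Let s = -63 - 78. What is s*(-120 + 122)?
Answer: -282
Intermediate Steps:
s = -141
s*(-120 + 122) = -141*(-120 + 122) = -141*2 = -282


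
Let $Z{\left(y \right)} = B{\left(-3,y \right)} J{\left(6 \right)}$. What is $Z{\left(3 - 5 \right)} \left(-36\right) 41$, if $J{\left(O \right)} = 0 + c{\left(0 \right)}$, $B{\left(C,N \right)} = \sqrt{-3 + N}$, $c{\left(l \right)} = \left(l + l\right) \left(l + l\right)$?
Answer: $0$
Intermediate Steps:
$c{\left(l \right)} = 4 l^{2}$ ($c{\left(l \right)} = 2 l 2 l = 4 l^{2}$)
$J{\left(O \right)} = 0$ ($J{\left(O \right)} = 0 + 4 \cdot 0^{2} = 0 + 4 \cdot 0 = 0 + 0 = 0$)
$Z{\left(y \right)} = 0$ ($Z{\left(y \right)} = \sqrt{-3 + y} 0 = 0$)
$Z{\left(3 - 5 \right)} \left(-36\right) 41 = 0 \left(-36\right) 41 = 0 \cdot 41 = 0$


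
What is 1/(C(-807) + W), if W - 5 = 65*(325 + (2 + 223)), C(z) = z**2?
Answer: 1/687004 ≈ 1.4556e-6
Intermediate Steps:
W = 35755 (W = 5 + 65*(325 + (2 + 223)) = 5 + 65*(325 + 225) = 5 + 65*550 = 5 + 35750 = 35755)
1/(C(-807) + W) = 1/((-807)**2 + 35755) = 1/(651249 + 35755) = 1/687004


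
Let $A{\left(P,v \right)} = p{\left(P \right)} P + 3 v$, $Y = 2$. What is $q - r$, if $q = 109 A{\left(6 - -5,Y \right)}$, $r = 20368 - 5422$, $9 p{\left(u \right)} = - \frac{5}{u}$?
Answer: $- \frac{129173}{9} \approx -14353.0$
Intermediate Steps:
$p{\left(u \right)} = - \frac{5}{9 u}$ ($p{\left(u \right)} = \frac{\left(-5\right) \frac{1}{u}}{9} = - \frac{5}{9 u}$)
$A{\left(P,v \right)} = - \frac{5}{9} + 3 v$ ($A{\left(P,v \right)} = - \frac{5}{9 P} P + 3 v = - \frac{5}{9} + 3 v$)
$r = 14946$ ($r = 20368 - 5422 = 14946$)
$q = \frac{5341}{9}$ ($q = 109 \left(- \frac{5}{9} + 3 \cdot 2\right) = 109 \left(- \frac{5}{9} + 6\right) = 109 \cdot \frac{49}{9} = \frac{5341}{9} \approx 593.44$)
$q - r = \frac{5341}{9} - 14946 = - \frac{129173}{9}$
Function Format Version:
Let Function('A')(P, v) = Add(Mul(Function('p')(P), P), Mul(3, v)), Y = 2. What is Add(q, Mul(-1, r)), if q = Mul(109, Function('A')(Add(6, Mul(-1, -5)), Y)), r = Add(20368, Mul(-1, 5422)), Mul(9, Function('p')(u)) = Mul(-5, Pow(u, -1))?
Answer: Rational(-129173, 9) ≈ -14353.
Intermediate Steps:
Function('p')(u) = Mul(Rational(-5, 9), Pow(u, -1)) (Function('p')(u) = Mul(Rational(1, 9), Mul(-5, Pow(u, -1))) = Mul(Rational(-5, 9), Pow(u, -1)))
Function('A')(P, v) = Add(Rational(-5, 9), Mul(3, v)) (Function('A')(P, v) = Add(Mul(Mul(Rational(-5, 9), Pow(P, -1)), P), Mul(3, v)) = Add(Rational(-5, 9), Mul(3, v)))
r = 14946 (r = Add(20368, -5422) = 14946)
q = Rational(5341, 9) (q = Mul(109, Add(Rational(-5, 9), Mul(3, 2))) = Mul(109, Add(Rational(-5, 9), 6)) = Mul(109, Rational(49, 9)) = Rational(5341, 9) ≈ 593.44)
Add(q, Mul(-1, r)) = Add(Rational(5341, 9), Mul(-1, 14946)) = Add(Rational(5341, 9), -14946) = Rational(-129173, 9)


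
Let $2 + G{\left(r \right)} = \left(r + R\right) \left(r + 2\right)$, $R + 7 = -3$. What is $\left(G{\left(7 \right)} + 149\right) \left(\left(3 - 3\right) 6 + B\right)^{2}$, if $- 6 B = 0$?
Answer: $0$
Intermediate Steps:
$R = -10$ ($R = -7 - 3 = -10$)
$B = 0$ ($B = \left(- \frac{1}{6}\right) 0 = 0$)
$G{\left(r \right)} = -2 + \left(-10 + r\right) \left(2 + r\right)$ ($G{\left(r \right)} = -2 + \left(r - 10\right) \left(r + 2\right) = -2 + \left(-10 + r\right) \left(2 + r\right)$)
$\left(G{\left(7 \right)} + 149\right) \left(\left(3 - 3\right) 6 + B\right)^{2} = \left(\left(-22 + 7^{2} - 56\right) + 149\right) \left(\left(3 - 3\right) 6 + 0\right)^{2} = \left(\left(-22 + 49 - 56\right) + 149\right) \left(0 \cdot 6 + 0\right)^{2} = \left(-29 + 149\right) \left(0 + 0\right)^{2} = 120 \cdot 0^{2} = 120 \cdot 0 = 0$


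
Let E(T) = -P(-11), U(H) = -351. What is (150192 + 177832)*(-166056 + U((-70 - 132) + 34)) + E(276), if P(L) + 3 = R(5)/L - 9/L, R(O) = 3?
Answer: -600440387421/11 ≈ -5.4585e+10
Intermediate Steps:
P(L) = -3 - 6/L (P(L) = -3 + (3/L - 9/L) = -3 - 6/L)
E(T) = 27/11 (E(T) = -(-3 - 6/(-11)) = -(-3 - 6*(-1/11)) = -(-3 + 6/11) = -1*(-27/11) = 27/11)
(150192 + 177832)*(-166056 + U((-70 - 132) + 34)) + E(276) = (150192 + 177832)*(-166056 - 351) + 27/11 = 328024*(-166407) + 27/11 = -54585489768 + 27/11 = -600440387421/11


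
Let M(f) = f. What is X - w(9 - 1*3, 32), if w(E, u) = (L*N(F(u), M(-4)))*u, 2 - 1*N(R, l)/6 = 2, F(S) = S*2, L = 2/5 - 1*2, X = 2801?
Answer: 2801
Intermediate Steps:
L = -8/5 (L = 2*(1/5) - 2 = 2/5 - 2 = -8/5 ≈ -1.6000)
F(S) = 2*S
N(R, l) = 0 (N(R, l) = 12 - 6*2 = 12 - 12 = 0)
w(E, u) = 0 (w(E, u) = (-8/5*0)*u = 0*u = 0)
X - w(9 - 1*3, 32) = 2801 - 1*0 = 2801 + 0 = 2801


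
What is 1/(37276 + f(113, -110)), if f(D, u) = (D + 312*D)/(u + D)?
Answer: 3/147197 ≈ 2.0381e-5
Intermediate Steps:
f(D, u) = 313*D/(D + u) (f(D, u) = (313*D)/(D + u) = 313*D/(D + u))
1/(37276 + f(113, -110)) = 1/(37276 + 313*113/(113 - 110)) = 1/(37276 + 313*113/3) = 1/(37276 + 313*113*(⅓)) = 1/(37276 + 35369/3) = 1/(147197/3) = 3/147197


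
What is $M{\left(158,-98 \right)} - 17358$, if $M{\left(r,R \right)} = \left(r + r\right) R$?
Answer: $-48326$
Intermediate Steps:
$M{\left(r,R \right)} = 2 R r$ ($M{\left(r,R \right)} = 2 r R = 2 R r$)
$M{\left(158,-98 \right)} - 17358 = 2 \left(-98\right) 158 - 17358 = -30968 - 17358 = -48326$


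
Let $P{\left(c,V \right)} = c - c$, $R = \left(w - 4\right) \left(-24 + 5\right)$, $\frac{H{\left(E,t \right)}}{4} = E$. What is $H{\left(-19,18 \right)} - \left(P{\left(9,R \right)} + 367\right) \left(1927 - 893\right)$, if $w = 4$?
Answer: $-379554$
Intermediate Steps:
$H{\left(E,t \right)} = 4 E$
$R = 0$ ($R = \left(4 - 4\right) \left(-24 + 5\right) = 0 \left(-19\right) = 0$)
$P{\left(c,V \right)} = 0$
$H{\left(-19,18 \right)} - \left(P{\left(9,R \right)} + 367\right) \left(1927 - 893\right) = 4 \left(-19\right) - \left(0 + 367\right) \left(1927 - 893\right) = -76 - 367 \cdot 1034 = -76 - 379478 = -379554$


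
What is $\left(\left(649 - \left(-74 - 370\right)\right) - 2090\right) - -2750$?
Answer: $1753$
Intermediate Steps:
$\left(\left(649 - \left(-74 - 370\right)\right) - 2090\right) - -2750 = \left(\left(649 - \left(-74 - 370\right)\right) - 2090\right) + 2750 = \left(\left(649 - -444\right) - 2090\right) + 2750 = \left(\left(649 + 444\right) - 2090\right) + 2750 = \left(1093 - 2090\right) + 2750 = -997 + 2750 = 1753$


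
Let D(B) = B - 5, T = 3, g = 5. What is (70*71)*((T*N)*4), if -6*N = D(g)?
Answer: 0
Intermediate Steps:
D(B) = -5 + B
N = 0 (N = -(-5 + 5)/6 = -⅙*0 = 0)
(70*71)*((T*N)*4) = (70*71)*((3*0)*4) = 4970*(0*4) = 4970*0 = 0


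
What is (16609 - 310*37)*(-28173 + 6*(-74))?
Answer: -147062763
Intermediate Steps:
(16609 - 310*37)*(-28173 + 6*(-74)) = (16609 - 11470)*(-28173 - 444) = 5139*(-28617) = -147062763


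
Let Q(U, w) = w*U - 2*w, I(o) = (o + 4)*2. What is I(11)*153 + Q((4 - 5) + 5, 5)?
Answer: 4600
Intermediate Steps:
I(o) = 8 + 2*o (I(o) = (4 + o)*2 = 8 + 2*o)
Q(U, w) = -2*w + U*w (Q(U, w) = U*w - 2*w = -2*w + U*w)
I(11)*153 + Q((4 - 5) + 5, 5) = (8 + 2*11)*153 + 5*(-2 + ((4 - 5) + 5)) = (8 + 22)*153 + 5*(-2 + (-1 + 5)) = 30*153 + 5*(-2 + 4) = 4590 + 5*2 = 4590 + 10 = 4600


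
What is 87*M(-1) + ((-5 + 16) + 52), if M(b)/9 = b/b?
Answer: 846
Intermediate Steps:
M(b) = 9 (M(b) = 9*(b/b) = 9*1 = 9)
87*M(-1) + ((-5 + 16) + 52) = 87*9 + ((-5 + 16) + 52) = 783 + (11 + 52) = 783 + 63 = 846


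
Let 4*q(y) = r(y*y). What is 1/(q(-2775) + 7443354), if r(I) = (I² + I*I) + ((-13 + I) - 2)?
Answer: 1/29649822063819 ≈ 3.3727e-14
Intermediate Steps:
r(I) = -15 + I + 2*I² (r(I) = (I² + I²) + (-15 + I) = 2*I² + (-15 + I) = -15 + I + 2*I²)
q(y) = -15/4 + y⁴/2 + y²/4 (q(y) = (-15 + y*y + 2*(y*y)²)/4 = (-15 + y² + 2*(y²)²)/4 = (-15 + y² + 2*y⁴)/4 = -15/4 + y⁴/2 + y²/4)
1/(q(-2775) + 7443354) = 1/((-15/4 + (½)*(-2775)⁴ + (¼)*(-2775)²) + 7443354) = 1/((-15/4 + (½)*59299625390625 + (¼)*7700625) + 7443354) = 1/((-15/4 + 59299625390625/2 + 7700625/4) + 7443354) = 1/(29649814620465 + 7443354) = 1/29649822063819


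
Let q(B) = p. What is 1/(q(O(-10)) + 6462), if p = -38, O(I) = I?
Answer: 1/6424 ≈ 0.00015567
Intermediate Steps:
q(B) = -38
1/(q(O(-10)) + 6462) = 1/(-38 + 6462) = 1/6424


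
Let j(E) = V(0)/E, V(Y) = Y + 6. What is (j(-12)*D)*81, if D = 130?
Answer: -5265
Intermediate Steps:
V(Y) = 6 + Y
j(E) = 6/E (j(E) = (6 + 0)/E = 6/E)
(j(-12)*D)*81 = ((6/(-12))*130)*81 = ((6*(-1/12))*130)*81 = -½*130*81 = -65*81 = -5265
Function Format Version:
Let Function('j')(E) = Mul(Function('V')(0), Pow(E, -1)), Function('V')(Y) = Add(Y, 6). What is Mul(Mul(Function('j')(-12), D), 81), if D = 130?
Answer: -5265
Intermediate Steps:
Function('V')(Y) = Add(6, Y)
Function('j')(E) = Mul(6, Pow(E, -1)) (Function('j')(E) = Mul(Add(6, 0), Pow(E, -1)) = Mul(6, Pow(E, -1)))
Mul(Mul(Function('j')(-12), D), 81) = Mul(Mul(Mul(6, Pow(-12, -1)), 130), 81) = Mul(Mul(Mul(6, Rational(-1, 12)), 130), 81) = Mul(Mul(Rational(-1, 2), 130), 81) = Mul(-65, 81) = -5265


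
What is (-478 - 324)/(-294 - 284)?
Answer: 401/289 ≈ 1.3875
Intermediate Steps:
(-478 - 324)/(-294 - 284) = -802/(-578) = -802*(-1/578) = 401/289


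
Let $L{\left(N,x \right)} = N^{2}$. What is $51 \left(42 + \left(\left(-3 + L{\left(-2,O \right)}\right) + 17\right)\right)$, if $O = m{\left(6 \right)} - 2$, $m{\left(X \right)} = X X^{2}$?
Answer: $3060$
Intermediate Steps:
$m{\left(X \right)} = X^{3}$
$O = 214$ ($O = 6^{3} - 2 = 216 - 2 = 214$)
$51 \left(42 + \left(\left(-3 + L{\left(-2,O \right)}\right) + 17\right)\right) = 51 \left(42 + \left(\left(-3 + \left(-2\right)^{2}\right) + 17\right)\right) = 51 \left(42 + \left(\left(-3 + 4\right) + 17\right)\right) = 51 \left(42 + \left(1 + 17\right)\right) = 51 \left(42 + 18\right) = 51 \cdot 60 = 3060$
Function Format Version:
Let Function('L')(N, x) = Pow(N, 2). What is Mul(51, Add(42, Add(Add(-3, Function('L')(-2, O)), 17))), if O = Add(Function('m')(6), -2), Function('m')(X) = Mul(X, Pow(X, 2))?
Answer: 3060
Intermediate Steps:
Function('m')(X) = Pow(X, 3)
O = 214 (O = Add(Pow(6, 3), -2) = Add(216, -2) = 214)
Mul(51, Add(42, Add(Add(-3, Function('L')(-2, O)), 17))) = Mul(51, Add(42, Add(Add(-3, Pow(-2, 2)), 17))) = Mul(51, Add(42, Add(Add(-3, 4), 17))) = Mul(51, Add(42, Add(1, 17))) = Mul(51, Add(42, 18)) = Mul(51, 60) = 3060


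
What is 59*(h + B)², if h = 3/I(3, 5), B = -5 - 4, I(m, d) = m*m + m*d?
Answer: 297419/64 ≈ 4647.2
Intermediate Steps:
I(m, d) = m² + d*m
B = -9
h = ⅛ (h = 3/((3*(5 + 3))) = 3/((3*8)) = 3/24 = 3*(1/24) = ⅛ ≈ 0.12500)
59*(h + B)² = 59*(⅛ - 9)² = 59*(-71/8)² = 59*(5041/64) = 297419/64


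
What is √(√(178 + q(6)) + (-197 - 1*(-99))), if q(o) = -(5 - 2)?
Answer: √(-98 + 5*√7) ≈ 9.2071*I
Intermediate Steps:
q(o) = -3 (q(o) = -1*3 = -3)
√(√(178 + q(6)) + (-197 - 1*(-99))) = √(√(178 - 3) + (-197 - 1*(-99))) = √(√175 + (-197 + 99)) = √(5*√7 - 98) = √(-98 + 5*√7)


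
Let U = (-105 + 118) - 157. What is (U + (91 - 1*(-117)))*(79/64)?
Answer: 79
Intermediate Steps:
U = -144 (U = 13 - 157 = -144)
(U + (91 - 1*(-117)))*(79/64) = (-144 + (91 - 1*(-117)))*(79/64) = (-144 + (91 + 117))*(79*(1/64)) = (-144 + 208)*(79/64) = 64*(79/64) = 79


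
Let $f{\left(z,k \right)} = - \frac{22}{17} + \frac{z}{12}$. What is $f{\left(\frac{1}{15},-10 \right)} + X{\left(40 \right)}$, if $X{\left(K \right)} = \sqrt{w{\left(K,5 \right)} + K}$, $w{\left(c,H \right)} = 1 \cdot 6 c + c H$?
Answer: $- \frac{3943}{3060} + 4 \sqrt{30} \approx 20.62$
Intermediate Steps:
$w{\left(c,H \right)} = 6 c + H c$
$X{\left(K \right)} = 2 \sqrt{3} \sqrt{K}$ ($X{\left(K \right)} = \sqrt{K \left(6 + 5\right) + K} = \sqrt{K 11 + K} = \sqrt{11 K + K} = \sqrt{12 K} = 2 \sqrt{3} \sqrt{K}$)
$f{\left(z,k \right)} = - \frac{22}{17} + \frac{z}{12}$ ($f{\left(z,k \right)} = \left(-22\right) \frac{1}{17} + z \frac{1}{12} = - \frac{22}{17} + \frac{z}{12}$)
$f{\left(\frac{1}{15},-10 \right)} + X{\left(40 \right)} = \left(- \frac{22}{17} + \frac{1}{12 \cdot 15}\right) + 2 \sqrt{3} \sqrt{40} = \left(- \frac{22}{17} + \frac{1}{12} \cdot \frac{1}{15}\right) + 2 \sqrt{3} \cdot 2 \sqrt{10} = \left(- \frac{22}{17} + \frac{1}{180}\right) + 4 \sqrt{30} = - \frac{3943}{3060} + 4 \sqrt{30}$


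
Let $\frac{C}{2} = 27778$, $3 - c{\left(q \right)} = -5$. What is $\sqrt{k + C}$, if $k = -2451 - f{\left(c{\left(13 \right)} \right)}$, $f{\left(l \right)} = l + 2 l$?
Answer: $\sqrt{53081} \approx 230.39$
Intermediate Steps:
$c{\left(q \right)} = 8$ ($c{\left(q \right)} = 3 - -5 = 3 + 5 = 8$)
$f{\left(l \right)} = 3 l$
$C = 55556$ ($C = 2 \cdot 27778 = 55556$)
$k = -2475$ ($k = -2451 - 3 \cdot 8 = -2451 - 24 = -2475$)
$\sqrt{k + C} = \sqrt{-2475 + 55556} = \sqrt{53081}$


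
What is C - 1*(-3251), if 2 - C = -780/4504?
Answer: 3663073/1126 ≈ 3253.2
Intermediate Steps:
C = 2447/1126 (C = 2 - (-780)/4504 = 2 - 1*(-195/1126) = 2 + 195/1126 = 2447/1126 ≈ 2.1732)
C - 1*(-3251) = 2447/1126 - 1*(-3251) = 2447/1126 + 3251 = 3663073/1126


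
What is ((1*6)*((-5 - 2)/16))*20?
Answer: -105/2 ≈ -52.500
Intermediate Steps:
((1*6)*((-5 - 2)/16))*20 = (6*(-7*1/16))*20 = (6*(-7/16))*20 = -21/8*20 = -105/2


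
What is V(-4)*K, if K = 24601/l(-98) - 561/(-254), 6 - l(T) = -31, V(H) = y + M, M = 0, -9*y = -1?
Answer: 6269411/84582 ≈ 74.122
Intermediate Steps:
y = ⅑ (y = -⅑*(-1) = ⅑ ≈ 0.11111)
V(H) = ⅑ (V(H) = ⅑ + 0 = ⅑)
l(T) = 37 (l(T) = 6 - 1*(-31) = 6 + 31 = 37)
K = 6269411/9398 (K = 24601/37 - 561/(-254) = 24601*(1/37) - 561*(-1/254) = 24601/37 + 561/254 = 6269411/9398 ≈ 667.10)
V(-4)*K = (⅑)*(6269411/9398) = 6269411/84582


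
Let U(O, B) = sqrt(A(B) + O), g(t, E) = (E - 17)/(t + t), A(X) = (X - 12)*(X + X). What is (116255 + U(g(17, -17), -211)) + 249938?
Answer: 366193 + sqrt(94105) ≈ 3.6650e+5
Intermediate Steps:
A(X) = 2*X*(-12 + X) (A(X) = (-12 + X)*(2*X) = 2*X*(-12 + X))
g(t, E) = (-17 + E)/(2*t) (g(t, E) = (-17 + E)/((2*t)) = (-17 + E)*(1/(2*t)) = (-17 + E)/(2*t))
U(O, B) = sqrt(O + 2*B*(-12 + B)) (U(O, B) = sqrt(2*B*(-12 + B) + O) = sqrt(O + 2*B*(-12 + B)))
(116255 + U(g(17, -17), -211)) + 249938 = (116255 + sqrt((1/2)*(-17 - 17)/17 + 2*(-211)*(-12 - 211))) + 249938 = (116255 + sqrt((1/2)*(1/17)*(-34) + 2*(-211)*(-223))) + 249938 = (116255 + sqrt(-1 + 94106)) + 249938 = (116255 + sqrt(94105)) + 249938 = 366193 + sqrt(94105)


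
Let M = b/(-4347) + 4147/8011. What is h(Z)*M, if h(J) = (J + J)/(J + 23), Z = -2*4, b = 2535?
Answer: 12164672/174119085 ≈ 0.069864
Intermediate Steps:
Z = -8
M = -760292/11607939 (M = 2535/(-4347) + 4147/8011 = 2535*(-1/4347) + 4147*(1/8011) = -845/1449 + 4147/8011 = -760292/11607939 ≈ -0.065498)
h(J) = 2*J/(23 + J) (h(J) = (2*J)/(23 + J) = 2*J/(23 + J))
h(Z)*M = (2*(-8)/(23 - 8))*(-760292/11607939) = (2*(-8)/15)*(-760292/11607939) = (2*(-8)*(1/15))*(-760292/11607939) = -16/15*(-760292/11607939) = 12164672/174119085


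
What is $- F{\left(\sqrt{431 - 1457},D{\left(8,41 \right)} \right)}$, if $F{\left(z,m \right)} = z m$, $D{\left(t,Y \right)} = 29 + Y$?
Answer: $- 210 i \sqrt{114} \approx - 2242.2 i$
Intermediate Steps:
$F{\left(z,m \right)} = m z$
$- F{\left(\sqrt{431 - 1457},D{\left(8,41 \right)} \right)} = - \left(29 + 41\right) \sqrt{431 - 1457} = - 70 \sqrt{-1026} = - 70 \cdot 3 i \sqrt{114} = - 210 i \sqrt{114}$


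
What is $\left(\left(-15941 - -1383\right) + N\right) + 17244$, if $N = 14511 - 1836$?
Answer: $15361$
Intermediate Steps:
$N = 12675$ ($N = 14511 - 1836 = 12675$)
$\left(\left(-15941 - -1383\right) + N\right) + 17244 = \left(\left(-15941 - -1383\right) + 12675\right) + 17244 = \left(\left(-15941 + 1383\right) + 12675\right) + 17244 = \left(-14558 + 12675\right) + 17244 = -1883 + 17244 = 15361$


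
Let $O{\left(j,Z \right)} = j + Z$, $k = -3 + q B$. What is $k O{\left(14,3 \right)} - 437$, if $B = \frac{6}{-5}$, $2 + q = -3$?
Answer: $-386$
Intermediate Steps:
$q = -5$ ($q = -2 - 3 = -5$)
$B = - \frac{6}{5}$ ($B = 6 \left(- \frac{1}{5}\right) = - \frac{6}{5} \approx -1.2$)
$k = 3$ ($k = -3 - -6 = -3 + 6 = 3$)
$O{\left(j,Z \right)} = Z + j$
$k O{\left(14,3 \right)} - 437 = 3 \left(3 + 14\right) - 437 = 3 \cdot 17 - 437 = 51 - 437 = -386$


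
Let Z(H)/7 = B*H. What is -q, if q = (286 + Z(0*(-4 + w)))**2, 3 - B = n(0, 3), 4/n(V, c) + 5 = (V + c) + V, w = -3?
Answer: -81796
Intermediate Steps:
n(V, c) = 4/(-5 + c + 2*V) (n(V, c) = 4/(-5 + ((V + c) + V)) = 4/(-5 + (c + 2*V)) = 4/(-5 + c + 2*V))
B = 5 (B = 3 - 4/(-5 + 3 + 2*0) = 3 - 4/(-5 + 3 + 0) = 3 - 4/(-2) = 3 - 4*(-1)/2 = 3 - 1*(-2) = 3 + 2 = 5)
Z(H) = 35*H (Z(H) = 7*(5*H) = 35*H)
q = 81796 (q = (286 + 35*(0*(-4 - 3)))**2 = (286 + 35*(0*(-7)))**2 = (286 + 35*0)**2 = (286 + 0)**2 = 286**2 = 81796)
-q = -1*81796 = -81796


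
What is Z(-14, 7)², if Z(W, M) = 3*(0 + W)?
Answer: 1764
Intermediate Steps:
Z(W, M) = 3*W
Z(-14, 7)² = (3*(-14))² = (-42)² = 1764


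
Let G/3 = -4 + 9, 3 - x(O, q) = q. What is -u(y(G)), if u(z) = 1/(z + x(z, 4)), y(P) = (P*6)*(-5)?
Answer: 1/451 ≈ 0.0022173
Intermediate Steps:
x(O, q) = 3 - q
G = 15 (G = 3*(-4 + 9) = 3*5 = 15)
y(P) = -30*P (y(P) = (6*P)*(-5) = -30*P)
u(z) = 1/(-1 + z) (u(z) = 1/(z + (3 - 1*4)) = 1/(z + (3 - 4)) = 1/(z - 1) = 1/(-1 + z))
-u(y(G)) = -1/(-1 - 30*15) = -1/(-1 - 450) = -1/(-451) = -1*(-1/451) = 1/451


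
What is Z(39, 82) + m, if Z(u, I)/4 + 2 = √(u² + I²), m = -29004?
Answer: -29012 + 4*√8245 ≈ -28649.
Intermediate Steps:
Z(u, I) = -8 + 4*√(I² + u²) (Z(u, I) = -8 + 4*√(u² + I²) = -8 + 4*√(I² + u²))
Z(39, 82) + m = (-8 + 4*√(82² + 39²)) - 29004 = (-8 + 4*√(6724 + 1521)) - 29004 = (-8 + 4*√8245) - 29004 = -29012 + 4*√8245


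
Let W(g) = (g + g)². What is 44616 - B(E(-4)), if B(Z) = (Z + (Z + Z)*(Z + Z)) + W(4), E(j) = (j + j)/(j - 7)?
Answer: 5390448/121 ≈ 44549.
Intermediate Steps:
W(g) = 4*g² (W(g) = (2*g)² = 4*g²)
E(j) = 2*j/(-7 + j) (E(j) = (2*j)/(-7 + j) = 2*j/(-7 + j))
B(Z) = 64 + Z + 4*Z² (B(Z) = (Z + (Z + Z)*(Z + Z)) + 4*4² = (Z + (2*Z)*(2*Z)) + 4*16 = (Z + 4*Z²) + 64 = 64 + Z + 4*Z²)
44616 - B(E(-4)) = 44616 - (64 + 2*(-4)/(-7 - 4) + 4*(2*(-4)/(-7 - 4))²) = 44616 - (64 + 2*(-4)/(-11) + 4*(2*(-4)/(-11))²) = 44616 - (64 + 2*(-4)*(-1/11) + 4*(2*(-4)*(-1/11))²) = 44616 - (64 + 8/11 + 4*(8/11)²) = 44616 - (64 + 8/11 + 4*(64/121)) = 44616 - (64 + 8/11 + 256/121) = 44616 - 1*8088/121 = 44616 - 8088/121 = 5390448/121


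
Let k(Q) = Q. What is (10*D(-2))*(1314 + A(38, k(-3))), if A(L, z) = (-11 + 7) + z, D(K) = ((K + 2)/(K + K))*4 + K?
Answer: -26140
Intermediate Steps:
D(K) = K + 2*(2 + K)/K (D(K) = ((2 + K)/((2*K)))*4 + K = ((2 + K)*(1/(2*K)))*4 + K = ((2 + K)/(2*K))*4 + K = 2*(2 + K)/K + K = K + 2*(2 + K)/K)
A(L, z) = -4 + z
(10*D(-2))*(1314 + A(38, k(-3))) = (10*(2 - 2 + 4/(-2)))*(1314 + (-4 - 3)) = (10*(2 - 2 + 4*(-1/2)))*(1314 - 7) = (10*(2 - 2 - 2))*1307 = (10*(-2))*1307 = -20*1307 = -26140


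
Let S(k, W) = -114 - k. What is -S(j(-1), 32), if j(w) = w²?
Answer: 115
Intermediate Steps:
-S(j(-1), 32) = -(-114 - 1*(-1)²) = -(-114 - 1*1) = -(-114 - 1) = -1*(-115) = 115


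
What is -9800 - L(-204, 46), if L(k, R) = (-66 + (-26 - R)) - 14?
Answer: -9648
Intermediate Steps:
L(k, R) = -106 - R (L(k, R) = (-92 - R) - 14 = -106 - R)
-9800 - L(-204, 46) = -9800 - (-106 - 1*46) = -9800 - (-106 - 46) = -9800 - 1*(-152) = -9800 + 152 = -9648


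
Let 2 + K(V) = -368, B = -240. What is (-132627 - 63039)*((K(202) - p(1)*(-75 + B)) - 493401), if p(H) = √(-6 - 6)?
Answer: 96614196486 - 123269580*I*√3 ≈ 9.6614e+10 - 2.1351e+8*I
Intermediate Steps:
p(H) = 2*I*√3 (p(H) = √(-12) = 2*I*√3)
K(V) = -370 (K(V) = -2 - 368 = -370)
(-132627 - 63039)*((K(202) - p(1)*(-75 + B)) - 493401) = (-132627 - 63039)*((-370 - 2*I*√3*(-75 - 240)) - 493401) = -195666*((-370 - 2*I*√3*(-315)) - 493401) = -195666*((-370 - (-630)*I*√3) - 493401) = -195666*((-370 + 630*I*√3) - 493401) = -195666*(-493771 + 630*I*√3) = 96614196486 - 123269580*I*√3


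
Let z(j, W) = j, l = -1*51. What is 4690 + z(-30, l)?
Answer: 4660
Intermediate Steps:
l = -51
4690 + z(-30, l) = 4690 - 30 = 4660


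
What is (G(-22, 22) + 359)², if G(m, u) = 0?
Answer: 128881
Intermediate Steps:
(G(-22, 22) + 359)² = (0 + 359)² = 359² = 128881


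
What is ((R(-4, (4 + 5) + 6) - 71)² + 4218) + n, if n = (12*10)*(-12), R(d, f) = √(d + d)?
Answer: 7811 - 284*I*√2 ≈ 7811.0 - 401.64*I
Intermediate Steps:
R(d, f) = √2*√d (R(d, f) = √(2*d) = √2*√d)
n = -1440 (n = 120*(-12) = -1440)
((R(-4, (4 + 5) + 6) - 71)² + 4218) + n = ((√2*√(-4) - 71)² + 4218) - 1440 = ((√2*(2*I) - 71)² + 4218) - 1440 = ((2*I*√2 - 71)² + 4218) - 1440 = ((-71 + 2*I*√2)² + 4218) - 1440 = (4218 + (-71 + 2*I*√2)²) - 1440 = 2778 + (-71 + 2*I*√2)²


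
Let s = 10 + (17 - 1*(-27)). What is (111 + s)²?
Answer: 27225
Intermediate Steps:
s = 54 (s = 10 + (17 + 27) = 10 + 44 = 54)
(111 + s)² = (111 + 54)² = 165² = 27225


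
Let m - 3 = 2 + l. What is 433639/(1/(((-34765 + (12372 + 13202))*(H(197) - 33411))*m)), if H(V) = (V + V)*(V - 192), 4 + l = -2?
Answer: -125310496556609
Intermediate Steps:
l = -6 (l = -4 - 2 = -6)
H(V) = 2*V*(-192 + V) (H(V) = (2*V)*(-192 + V) = 2*V*(-192 + V))
m = -1 (m = 3 + (2 - 6) = 3 - 4 = -1)
433639/(1/(((-34765 + (12372 + 13202))*(H(197) - 33411))*m)) = 433639/(1/(((-34765 + (12372 + 13202))*(2*197*(-192 + 197) - 33411))*(-1))) = 433639/(1/(((-34765 + 25574)*(2*197*5 - 33411))*(-1))) = 433639/(1/(-9191*(1970 - 33411)*(-1))) = 433639/(1/(-9191*(-31441)*(-1))) = 433639/(1/(288974231*(-1))) = 433639/(1/(-288974231)) = 433639/(-1/288974231) = 433639*(-288974231) = -125310496556609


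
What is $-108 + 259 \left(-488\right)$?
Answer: $-126500$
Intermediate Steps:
$-108 + 259 \left(-488\right) = -108 - 126392 = -126500$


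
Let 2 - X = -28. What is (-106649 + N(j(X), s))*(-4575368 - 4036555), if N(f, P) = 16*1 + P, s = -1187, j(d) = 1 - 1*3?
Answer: 928537537860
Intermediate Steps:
X = 30 (X = 2 - 1*(-28) = 2 + 28 = 30)
j(d) = -2 (j(d) = 1 - 3 = -2)
N(f, P) = 16 + P
(-106649 + N(j(X), s))*(-4575368 - 4036555) = (-106649 + (16 - 1187))*(-4575368 - 4036555) = (-106649 - 1171)*(-8611923) = -107820*(-8611923) = 928537537860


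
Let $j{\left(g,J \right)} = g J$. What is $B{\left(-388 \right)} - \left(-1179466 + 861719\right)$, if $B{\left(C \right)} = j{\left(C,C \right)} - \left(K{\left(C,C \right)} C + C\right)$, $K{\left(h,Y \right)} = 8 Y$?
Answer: $-735673$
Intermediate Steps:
$j{\left(g,J \right)} = J g$
$B{\left(C \right)} = - C - 7 C^{2}$ ($B{\left(C \right)} = C C - \left(8 C C + C\right) = C^{2} - \left(8 C^{2} + C\right) = C^{2} - \left(C + 8 C^{2}\right) = - C - 7 C^{2}$)
$B{\left(-388 \right)} - \left(-1179466 + 861719\right) = - 388 \left(-1 - -2716\right) - \left(-1179466 + 861719\right) = - 388 \left(-1 + 2716\right) - -317747 = \left(-388\right) 2715 + 317747 = -1053420 + 317747 = -735673$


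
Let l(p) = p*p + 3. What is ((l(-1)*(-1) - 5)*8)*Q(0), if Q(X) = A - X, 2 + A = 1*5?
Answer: -216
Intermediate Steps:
l(p) = 3 + p² (l(p) = p² + 3 = 3 + p²)
A = 3 (A = -2 + 1*5 = -2 + 5 = 3)
Q(X) = 3 - X
((l(-1)*(-1) - 5)*8)*Q(0) = (((3 + (-1)²)*(-1) - 5)*8)*(3 - 1*0) = (((3 + 1)*(-1) - 5)*8)*(3 + 0) = ((4*(-1) - 5)*8)*3 = ((-4 - 5)*8)*3 = -9*8*3 = -72*3 = -216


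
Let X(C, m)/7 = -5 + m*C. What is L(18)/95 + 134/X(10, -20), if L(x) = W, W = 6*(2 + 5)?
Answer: 9508/27265 ≈ 0.34873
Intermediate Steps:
X(C, m) = -35 + 7*C*m (X(C, m) = 7*(-5 + m*C) = 7*(-5 + C*m) = -35 + 7*C*m)
W = 42 (W = 6*7 = 42)
L(x) = 42
L(18)/95 + 134/X(10, -20) = 42/95 + 134/(-35 + 7*10*(-20)) = 42*(1/95) + 134/(-35 - 1400) = 42/95 + 134/(-1435) = 42/95 + 134*(-1/1435) = 42/95 - 134/1435 = 9508/27265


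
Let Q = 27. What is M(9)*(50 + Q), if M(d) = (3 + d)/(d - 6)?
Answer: 308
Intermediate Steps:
M(d) = (3 + d)/(-6 + d)
M(9)*(50 + Q) = ((3 + 9)/(-6 + 9))*(50 + 27) = (12/3)*77 = ((1/3)*12)*77 = 4*77 = 308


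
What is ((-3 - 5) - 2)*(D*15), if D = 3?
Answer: -450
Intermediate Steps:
((-3 - 5) - 2)*(D*15) = ((-3 - 5) - 2)*(3*15) = (-8 - 2)*45 = -10*45 = -450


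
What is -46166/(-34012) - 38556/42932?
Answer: 83829005/182525398 ≈ 0.45927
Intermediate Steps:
-46166/(-34012) - 38556/42932 = -46166*(-1/34012) - 38556*1/42932 = 23083/17006 - 9639/10733 = 83829005/182525398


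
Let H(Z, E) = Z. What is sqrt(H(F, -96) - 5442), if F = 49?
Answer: I*sqrt(5393) ≈ 73.437*I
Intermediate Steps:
sqrt(H(F, -96) - 5442) = sqrt(49 - 5442) = sqrt(-5393) = I*sqrt(5393)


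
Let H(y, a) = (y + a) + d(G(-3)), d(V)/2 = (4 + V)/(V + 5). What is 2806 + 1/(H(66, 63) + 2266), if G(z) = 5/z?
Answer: 33621497/11982 ≈ 2806.0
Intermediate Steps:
d(V) = 2*(4 + V)/(5 + V) (d(V) = 2*((4 + V)/(V + 5)) = 2*((4 + V)/(5 + V)) = 2*(4 + V)/(5 + V))
H(y, a) = 7/5 + a + y (H(y, a) = (y + a) + 2*(4 + 5/(-3))/(5 + 5/(-3)) = (a + y) + 2*(4 + 5*(-1/3))/(5 + 5*(-1/3)) = (a + y) + 2*(4 - 5/3)/(5 - 5/3) = (a + y) + 2*(7/3)/(10/3) = (a + y) + 2*(3/10)*(7/3) = (a + y) + 7/5 = 7/5 + a + y)
2806 + 1/(H(66, 63) + 2266) = 2806 + 1/((7/5 + 63 + 66) + 2266) = 2806 + 1/(652/5 + 2266) = 2806 + 1/(11982/5) = 2806 + 5/11982 = 33621497/11982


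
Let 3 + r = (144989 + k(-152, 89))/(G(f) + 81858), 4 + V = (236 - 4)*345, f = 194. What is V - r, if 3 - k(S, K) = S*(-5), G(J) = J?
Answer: 1641803949/20513 ≈ 80037.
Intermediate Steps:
k(S, K) = 3 + 5*S (k(S, K) = 3 - S*(-5) = 3 - (-5)*S = 3 + 5*S)
V = 80036 (V = -4 + (236 - 4)*345 = -4 + 232*345 = -4 + 80040 = 80036)
r = -25481/20513 (r = -3 + (144989 + (3 + 5*(-152)))/(194 + 81858) = -3 + (144989 + (3 - 760))/82052 = -3 + (144989 - 757)*(1/82052) = -3 + 144232*(1/82052) = -3 + 36058/20513 = -25481/20513 ≈ -1.2422)
V - r = 80036 - 1*(-25481/20513) = 80036 + 25481/20513 = 1641803949/20513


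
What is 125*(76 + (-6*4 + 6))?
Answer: 7250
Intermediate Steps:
125*(76 + (-6*4 + 6)) = 125*(76 + (-24 + 6)) = 125*(76 - 18) = 125*58 = 7250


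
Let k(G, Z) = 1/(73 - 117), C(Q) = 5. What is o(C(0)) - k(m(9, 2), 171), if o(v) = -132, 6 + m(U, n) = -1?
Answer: -5807/44 ≈ -131.98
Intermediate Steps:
m(U, n) = -7 (m(U, n) = -6 - 1 = -7)
k(G, Z) = -1/44 (k(G, Z) = 1/(-44) = -1/44)
o(C(0)) - k(m(9, 2), 171) = -132 - 1*(-1/44) = -132 + 1/44 = -5807/44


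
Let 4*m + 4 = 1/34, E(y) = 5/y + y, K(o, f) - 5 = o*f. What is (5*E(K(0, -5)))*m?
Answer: -2025/68 ≈ -29.779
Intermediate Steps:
K(o, f) = 5 + f*o (K(o, f) = 5 + o*f = 5 + f*o)
E(y) = y + 5/y (E(y) = 5/y + y = y + 5/y)
m = -135/136 (m = -1 + (1/4)/34 = -1 + (1/4)*(1/34) = -1 + 1/136 = -135/136 ≈ -0.99265)
(5*E(K(0, -5)))*m = (5*((5 - 5*0) + 5/(5 - 5*0)))*(-135/136) = (5*((5 + 0) + 5/(5 + 0)))*(-135/136) = (5*(5 + 5/5))*(-135/136) = (5*(5 + 5*(1/5)))*(-135/136) = (5*(5 + 1))*(-135/136) = (5*6)*(-135/136) = 30*(-135/136) = -2025/68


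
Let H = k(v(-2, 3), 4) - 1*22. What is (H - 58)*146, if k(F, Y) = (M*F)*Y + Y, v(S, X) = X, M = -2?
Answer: -14600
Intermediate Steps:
k(F, Y) = Y - 2*F*Y (k(F, Y) = (-2*F)*Y + Y = -2*F*Y + Y = Y - 2*F*Y)
H = -42 (H = 4*(1 - 2*3) - 1*22 = 4*(1 - 6) - 22 = 4*(-5) - 22 = -20 - 22 = -42)
(H - 58)*146 = (-42 - 58)*146 = -100*146 = -14600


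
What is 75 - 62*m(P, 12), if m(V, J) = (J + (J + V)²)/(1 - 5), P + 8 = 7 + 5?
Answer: 4229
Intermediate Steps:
P = 4 (P = -8 + (7 + 5) = -8 + 12 = 4)
m(V, J) = -J/4 - (J + V)²/4 (m(V, J) = (J + (J + V)²)/(-4) = (J + (J + V)²)*(-¼) = -J/4 - (J + V)²/4)
75 - 62*m(P, 12) = 75 - 62*(-¼*12 - (12 + 4)²/4) = 75 - 62*(-3 - ¼*16²) = 75 - 62*(-3 - ¼*256) = 75 - 62*(-3 - 64) = 75 - 62*(-67) = 75 + 4154 = 4229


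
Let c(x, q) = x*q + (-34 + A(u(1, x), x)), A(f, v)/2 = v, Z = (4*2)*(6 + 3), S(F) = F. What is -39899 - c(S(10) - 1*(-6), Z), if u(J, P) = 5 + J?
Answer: -41049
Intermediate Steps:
Z = 72 (Z = 8*9 = 72)
A(f, v) = 2*v
c(x, q) = -34 + 2*x + q*x (c(x, q) = x*q + (-34 + 2*x) = q*x + (-34 + 2*x) = -34 + 2*x + q*x)
-39899 - c(S(10) - 1*(-6), Z) = -39899 - (-34 + 2*(10 - 1*(-6)) + 72*(10 - 1*(-6))) = -39899 - (-34 + 2*(10 + 6) + 72*(10 + 6)) = -39899 - (-34 + 2*16 + 72*16) = -39899 - (-34 + 32 + 1152) = -39899 - 1*1150 = -39899 - 1150 = -41049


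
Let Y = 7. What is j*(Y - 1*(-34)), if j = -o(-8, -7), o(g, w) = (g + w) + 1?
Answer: 574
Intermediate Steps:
o(g, w) = 1 + g + w
j = 14 (j = -(1 - 8 - 7) = -1*(-14) = 14)
j*(Y - 1*(-34)) = 14*(7 - 1*(-34)) = 14*(7 + 34) = 14*41 = 574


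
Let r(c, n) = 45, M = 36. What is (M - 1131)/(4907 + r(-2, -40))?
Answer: -1095/4952 ≈ -0.22112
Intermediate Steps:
(M - 1131)/(4907 + r(-2, -40)) = (36 - 1131)/(4907 + 45) = -1095/4952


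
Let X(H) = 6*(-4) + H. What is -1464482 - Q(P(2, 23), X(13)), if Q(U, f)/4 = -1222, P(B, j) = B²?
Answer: -1459594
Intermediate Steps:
X(H) = -24 + H
Q(U, f) = -4888 (Q(U, f) = 4*(-1222) = -4888)
-1464482 - Q(P(2, 23), X(13)) = -1464482 - 1*(-4888) = -1464482 + 4888 = -1459594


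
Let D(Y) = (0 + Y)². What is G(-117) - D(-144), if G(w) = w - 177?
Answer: -21030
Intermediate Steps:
G(w) = -177 + w
D(Y) = Y²
G(-117) - D(-144) = (-177 - 117) - 1*(-144)² = -294 - 1*20736 = -294 - 20736 = -21030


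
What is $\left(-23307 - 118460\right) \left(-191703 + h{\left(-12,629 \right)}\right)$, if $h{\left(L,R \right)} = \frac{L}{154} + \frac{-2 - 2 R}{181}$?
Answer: $\frac{378781975977639}{13937} \approx 2.7178 \cdot 10^{10}$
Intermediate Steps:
$h{\left(L,R \right)} = - \frac{2}{181} - \frac{2 R}{181} + \frac{L}{154}$ ($h{\left(L,R \right)} = L \frac{1}{154} + \left(-2 - 2 R\right) \frac{1}{181} = \frac{L}{154} - \left(\frac{2}{181} + \frac{2 R}{181}\right) = - \frac{2}{181} - \frac{2 R}{181} + \frac{L}{154}$)
$\left(-23307 - 118460\right) \left(-191703 + h{\left(-12,629 \right)}\right) = \left(-23307 - 118460\right) \left(-191703 - \frac{98106}{13937}\right) = - 141767 \left(-191703 - \frac{98106}{13937}\right) = \left(-141767\right) \left(- \frac{2671862817}{13937}\right) = \frac{378781975977639}{13937}$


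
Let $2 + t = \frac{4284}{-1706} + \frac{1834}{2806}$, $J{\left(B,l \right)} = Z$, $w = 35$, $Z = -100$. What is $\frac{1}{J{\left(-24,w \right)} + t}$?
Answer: $- \frac{1196759}{124292443} \approx -0.0096286$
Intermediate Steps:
$J{\left(B,l \right)} = -100$
$t = - \frac{4616543}{1196759}$ ($t = -2 + \left(\frac{4284}{-1706} + \frac{1834}{2806}\right) = -2 + \left(4284 \left(- \frac{1}{1706}\right) + 1834 \cdot \frac{1}{2806}\right) = -2 + \left(- \frac{2142}{853} + \frac{917}{1403}\right) = -2 - \frac{2223025}{1196759} = - \frac{4616543}{1196759} \approx -3.8575$)
$\frac{1}{J{\left(-24,w \right)} + t} = \frac{1}{-100 - \frac{4616543}{1196759}} = \frac{1}{- \frac{124292443}{1196759}} = - \frac{1196759}{124292443}$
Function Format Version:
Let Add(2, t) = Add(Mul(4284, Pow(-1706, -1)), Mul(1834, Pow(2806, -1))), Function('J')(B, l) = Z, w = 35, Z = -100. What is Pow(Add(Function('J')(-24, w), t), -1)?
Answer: Rational(-1196759, 124292443) ≈ -0.0096286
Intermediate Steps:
Function('J')(B, l) = -100
t = Rational(-4616543, 1196759) (t = Add(-2, Add(Mul(4284, Pow(-1706, -1)), Mul(1834, Pow(2806, -1)))) = Add(-2, Add(Mul(4284, Rational(-1, 1706)), Mul(1834, Rational(1, 2806)))) = Add(-2, Add(Rational(-2142, 853), Rational(917, 1403))) = Add(-2, Rational(-2223025, 1196759)) = Rational(-4616543, 1196759) ≈ -3.8575)
Pow(Add(Function('J')(-24, w), t), -1) = Pow(Add(-100, Rational(-4616543, 1196759)), -1) = Pow(Rational(-124292443, 1196759), -1) = Rational(-1196759, 124292443)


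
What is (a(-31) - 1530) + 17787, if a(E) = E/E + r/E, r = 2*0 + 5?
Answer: 503993/31 ≈ 16258.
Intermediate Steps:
r = 5 (r = 0 + 5 = 5)
a(E) = 1 + 5/E (a(E) = E/E + 5/E = 1 + 5/E)
(a(-31) - 1530) + 17787 = ((5 - 31)/(-31) - 1530) + 17787 = (-1/31*(-26) - 1530) + 17787 = (26/31 - 1530) + 17787 = -47404/31 + 17787 = 503993/31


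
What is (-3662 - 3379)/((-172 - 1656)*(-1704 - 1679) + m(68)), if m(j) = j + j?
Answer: -2347/2061420 ≈ -0.0011385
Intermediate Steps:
m(j) = 2*j
(-3662 - 3379)/((-172 - 1656)*(-1704 - 1679) + m(68)) = (-3662 - 3379)/((-172 - 1656)*(-1704 - 1679) + 2*68) = -7041/(-1828*(-3383) + 136) = -7041/(6184124 + 136) = -7041/6184260 = -7041*1/6184260 = -2347/2061420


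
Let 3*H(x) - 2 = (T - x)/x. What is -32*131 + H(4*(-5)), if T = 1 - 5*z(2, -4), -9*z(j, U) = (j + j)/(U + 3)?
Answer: -2263489/540 ≈ -4191.6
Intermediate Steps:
z(j, U) = -2*j/(9*(3 + U)) (z(j, U) = -(j + j)/(9*(U + 3)) = -2*j/(9*(3 + U)))
T = -11/9 (T = 1 - (-10)*2/(27 + 9*(-4)) = 1 - (-10)*2/(27 - 36) = 1 - (-10)*2/(-9) = 1 - (-10)*2*(-1)/9 = 1 - 5*4/9 = 1 - 20/9 = -11/9 ≈ -1.2222)
H(x) = ⅔ + (-11/9 - x)/(3*x) (H(x) = ⅔ + ((-11/9 - x)/x)/3 = ⅔ + (-11/9 - x)/(3*x))
-32*131 + H(4*(-5)) = -32*131 + (-11 + 9*(4*(-5)))/(27*((4*(-5)))) = -4192 + (1/27)*(-11 + 9*(-20))/(-20) = -4192 + (1/27)*(-1/20)*(-11 - 180) = -4192 + (1/27)*(-1/20)*(-191) = -4192 + 191/540 = -2263489/540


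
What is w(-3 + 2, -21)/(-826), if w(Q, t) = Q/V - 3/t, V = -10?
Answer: -17/57820 ≈ -0.00029402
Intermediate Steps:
w(Q, t) = -3/t - Q/10 (w(Q, t) = Q/(-10) - 3/t = Q*(-1/10) - 3/t = -Q/10 - 3/t = -3/t - Q/10)
w(-3 + 2, -21)/(-826) = (-3/(-21) - (-3 + 2)/10)/(-826) = (-3*(-1/21) - 1/10*(-1))*(-1/826) = (1/7 + 1/10)*(-1/826) = (17/70)*(-1/826) = -17/57820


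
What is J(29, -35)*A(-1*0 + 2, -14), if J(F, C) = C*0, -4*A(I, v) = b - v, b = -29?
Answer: 0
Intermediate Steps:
A(I, v) = 29/4 + v/4 (A(I, v) = -(-29 - v)/4 = 29/4 + v/4)
J(F, C) = 0
J(29, -35)*A(-1*0 + 2, -14) = 0*(29/4 + (1/4)*(-14)) = 0*(29/4 - 7/2) = 0*(15/4) = 0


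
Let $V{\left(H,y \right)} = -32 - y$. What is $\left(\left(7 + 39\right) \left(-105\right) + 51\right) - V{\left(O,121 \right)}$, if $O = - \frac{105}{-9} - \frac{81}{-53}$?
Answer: $-4626$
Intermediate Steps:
$O = \frac{2098}{159}$ ($O = \left(-105\right) \left(- \frac{1}{9}\right) - - \frac{81}{53} = \frac{35}{3} + \frac{81}{53} = \frac{2098}{159} \approx 13.195$)
$\left(\left(7 + 39\right) \left(-105\right) + 51\right) - V{\left(O,121 \right)} = \left(\left(7 + 39\right) \left(-105\right) + 51\right) - \left(-32 - 121\right) = \left(46 \left(-105\right) + 51\right) - \left(-32 - 121\right) = \left(-4830 + 51\right) - -153 = -4779 + 153 = -4626$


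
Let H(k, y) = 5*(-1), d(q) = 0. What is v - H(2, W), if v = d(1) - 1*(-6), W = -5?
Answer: 11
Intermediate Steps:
H(k, y) = -5
v = 6 (v = 0 - 1*(-6) = 0 + 6 = 6)
v - H(2, W) = 6 - 1*(-5) = 6 + 5 = 11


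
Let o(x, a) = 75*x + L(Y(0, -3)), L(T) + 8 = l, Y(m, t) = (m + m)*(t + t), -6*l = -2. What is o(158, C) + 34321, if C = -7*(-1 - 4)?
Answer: 138490/3 ≈ 46163.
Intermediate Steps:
l = 1/3 (l = -1/6*(-2) = 1/3 ≈ 0.33333)
Y(m, t) = 4*m*t (Y(m, t) = (2*m)*(2*t) = 4*m*t)
L(T) = -23/3 (L(T) = -8 + 1/3 = -23/3)
C = 35 (C = -7*(-5) = 35)
o(x, a) = -23/3 + 75*x (o(x, a) = 75*x - 23/3 = -23/3 + 75*x)
o(158, C) + 34321 = (-23/3 + 75*158) + 34321 = (-23/3 + 11850) + 34321 = 35527/3 + 34321 = 138490/3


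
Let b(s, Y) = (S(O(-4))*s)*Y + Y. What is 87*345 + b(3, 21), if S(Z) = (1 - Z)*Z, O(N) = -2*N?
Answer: 26508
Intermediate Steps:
S(Z) = Z*(1 - Z)
b(s, Y) = Y - 56*Y*s (b(s, Y) = (((-2*(-4))*(1 - (-2)*(-4)))*s)*Y + Y = ((8*(1 - 1*8))*s)*Y + Y = ((8*(1 - 8))*s)*Y + Y = ((8*(-7))*s)*Y + Y = (-56*s)*Y + Y = -56*Y*s + Y = Y - 56*Y*s)
87*345 + b(3, 21) = 87*345 + 21*(1 - 56*3) = 30015 + 21*(1 - 168) = 30015 + 21*(-167) = 30015 - 3507 = 26508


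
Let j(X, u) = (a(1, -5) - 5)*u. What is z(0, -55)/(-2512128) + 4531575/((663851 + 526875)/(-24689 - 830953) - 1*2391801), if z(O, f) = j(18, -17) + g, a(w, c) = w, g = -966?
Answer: -304334441819153123/160660522790815872 ≈ -1.8943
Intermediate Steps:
j(X, u) = -4*u (j(X, u) = (1 - 5)*u = -4*u)
z(O, f) = -898 (z(O, f) = -4*(-17) - 966 = 68 - 966 = -898)
z(0, -55)/(-2512128) + 4531575/((663851 + 526875)/(-24689 - 830953) - 1*2391801) = -898/(-2512128) + 4531575/((663851 + 526875)/(-24689 - 830953) - 1*2391801) = -898*(-1/2512128) + 4531575/(1190726/(-855642) - 2391801) = 449/1256064 + 4531575/(1190726*(-1/855642) - 2391801) = 449/1256064 + 4531575/(-595363/427821 - 2391801) = 449/1256064 + 4531575/(-1023263290984/427821) = 449/1256064 + 4531575*(-427821/1023263290984) = 449/1256064 - 1938702948075/1023263290984 = -304334441819153123/160660522790815872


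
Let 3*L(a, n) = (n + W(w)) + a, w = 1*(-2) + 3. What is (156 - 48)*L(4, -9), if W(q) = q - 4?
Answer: -288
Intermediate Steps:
w = 1 (w = -2 + 3 = 1)
W(q) = -4 + q
L(a, n) = -1 + a/3 + n/3 (L(a, n) = ((n + (-4 + 1)) + a)/3 = ((n - 3) + a)/3 = ((-3 + n) + a)/3 = (-3 + a + n)/3 = -1 + a/3 + n/3)
(156 - 48)*L(4, -9) = (156 - 48)*(-1 + (⅓)*4 + (⅓)*(-9)) = 108*(-1 + 4/3 - 3) = 108*(-8/3) = -288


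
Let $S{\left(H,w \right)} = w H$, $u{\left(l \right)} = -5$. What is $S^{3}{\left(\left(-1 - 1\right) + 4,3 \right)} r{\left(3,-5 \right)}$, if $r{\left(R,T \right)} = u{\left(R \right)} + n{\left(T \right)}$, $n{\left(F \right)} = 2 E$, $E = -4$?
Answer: $-2808$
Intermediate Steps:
$n{\left(F \right)} = -8$ ($n{\left(F \right)} = 2 \left(-4\right) = -8$)
$S{\left(H,w \right)} = H w$
$r{\left(R,T \right)} = -13$ ($r{\left(R,T \right)} = -5 - 8 = -13$)
$S^{3}{\left(\left(-1 - 1\right) + 4,3 \right)} r{\left(3,-5 \right)} = \left(\left(\left(-1 - 1\right) + 4\right) 3\right)^{3} \left(-13\right) = \left(\left(-2 + 4\right) 3\right)^{3} \left(-13\right) = \left(2 \cdot 3\right)^{3} \left(-13\right) = 6^{3} \left(-13\right) = 216 \left(-13\right) = -2808$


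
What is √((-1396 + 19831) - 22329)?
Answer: I*√3894 ≈ 62.402*I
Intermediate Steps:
√((-1396 + 19831) - 22329) = √(18435 - 22329) = √(-3894) = I*√3894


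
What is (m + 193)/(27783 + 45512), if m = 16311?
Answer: 16504/73295 ≈ 0.22517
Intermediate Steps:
(m + 193)/(27783 + 45512) = (16311 + 193)/(27783 + 45512) = 16504/73295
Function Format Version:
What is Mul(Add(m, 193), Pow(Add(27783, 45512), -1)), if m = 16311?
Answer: Rational(16504, 73295) ≈ 0.22517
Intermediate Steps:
Mul(Add(m, 193), Pow(Add(27783, 45512), -1)) = Mul(Add(16311, 193), Pow(Add(27783, 45512), -1)) = Mul(16504, Pow(73295, -1)) = Mul(16504, Rational(1, 73295)) = Rational(16504, 73295)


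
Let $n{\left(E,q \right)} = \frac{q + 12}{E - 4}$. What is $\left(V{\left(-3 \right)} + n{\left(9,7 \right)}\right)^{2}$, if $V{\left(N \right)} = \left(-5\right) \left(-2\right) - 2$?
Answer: $\frac{3481}{25} \approx 139.24$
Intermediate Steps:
$V{\left(N \right)} = 8$ ($V{\left(N \right)} = 10 - 2 = 8$)
$n{\left(E,q \right)} = \frac{12 + q}{-4 + E}$
$\left(V{\left(-3 \right)} + n{\left(9,7 \right)}\right)^{2} = \left(8 + \frac{12 + 7}{-4 + 9}\right)^{2} = \left(8 + \frac{1}{5} \cdot 19\right)^{2} = \left(8 + \frac{19}{5}\right)^{2} = \left(\frac{59}{5}\right)^{2} = \frac{3481}{25}$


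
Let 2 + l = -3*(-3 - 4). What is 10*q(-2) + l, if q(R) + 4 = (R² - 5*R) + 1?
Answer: 129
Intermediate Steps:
l = 19 (l = -2 - 3*(-3 - 4) = -2 - 3*(-7) = -2 + 21 = 19)
q(R) = -3 + R² - 5*R (q(R) = -4 + ((R² - 5*R) + 1) = -4 + (1 + R² - 5*R) = -3 + R² - 5*R)
10*q(-2) + l = 10*(-3 + (-2)² - 5*(-2)) + 19 = 10*(-3 + 4 + 10) + 19 = 10*11 + 19 = 110 + 19 = 129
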